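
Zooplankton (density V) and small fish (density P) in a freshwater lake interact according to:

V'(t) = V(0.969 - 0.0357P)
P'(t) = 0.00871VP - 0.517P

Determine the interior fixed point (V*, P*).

V* ≈ 59.4, P* ≈ 27.1

Set dP/dt = 0 with P > 0: 0.00871V - 0.517 = 0, so V* = 0.517/0.00871 = 59.4.
Set dV/dt = 0 with V > 0: 0.969 - 0.0357P = 0, so P* = 0.969/0.0357 = 27.1.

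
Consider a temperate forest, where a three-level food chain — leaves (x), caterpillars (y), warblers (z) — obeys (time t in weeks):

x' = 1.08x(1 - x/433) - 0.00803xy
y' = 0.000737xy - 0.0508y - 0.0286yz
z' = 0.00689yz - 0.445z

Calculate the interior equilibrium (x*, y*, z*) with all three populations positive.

x* ≈ 225, y* ≈ 64.6, z* ≈ 4.02

From dz/dt = 0: 0.00689y* = 0.445, so y* = 64.6.
From dx/dt = 0: 1.08(1 - x*/433) = 0.00803·64.6, giving x* = 433·(1 - 0.48) = 225.
From dy/dt = 0: 0.000737·225 - 0.0508 = 0.0286z*, so z* = 0.115/0.0286 = 4.02.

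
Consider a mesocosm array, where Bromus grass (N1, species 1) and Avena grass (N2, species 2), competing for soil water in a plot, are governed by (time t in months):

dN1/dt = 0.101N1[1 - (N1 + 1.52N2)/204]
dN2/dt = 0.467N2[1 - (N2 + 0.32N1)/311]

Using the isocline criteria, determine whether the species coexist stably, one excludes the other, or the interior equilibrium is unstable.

species 2 excludes species 1

Compare the nullcline intercepts: K1/α12 = 204/1.52 = 134 < K2 = 311; K2/α21 = 311/0.32 = 972 > K1 = 204.
Since the inequalities point opposite ways, species 2 can invade but species 1 cannot.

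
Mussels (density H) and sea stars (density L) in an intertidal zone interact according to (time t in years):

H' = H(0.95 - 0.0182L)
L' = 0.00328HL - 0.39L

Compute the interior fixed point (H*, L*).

H* ≈ 119, L* ≈ 52.2

Set dL/dt = 0 with L > 0: 0.00328H - 0.39 = 0, so H* = 0.39/0.00328 = 119.
Set dH/dt = 0 with H > 0: 0.95 - 0.0182L = 0, so L* = 0.95/0.0182 = 52.2.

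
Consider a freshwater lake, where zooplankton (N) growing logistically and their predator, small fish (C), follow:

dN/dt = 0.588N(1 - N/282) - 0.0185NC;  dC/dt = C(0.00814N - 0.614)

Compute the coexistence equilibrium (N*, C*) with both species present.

N* ≈ 75.4, C* ≈ 23.3

From dC/dt = 0 with C > 0: 0.00814N* = 0.614, so N* = 75.4.
Substitute into dN/dt = 0: 0.588(1 - 75.4/282) = 0.0185C*.
The bracket is 0.733, giving C* = 0.431/0.0185 = 23.3.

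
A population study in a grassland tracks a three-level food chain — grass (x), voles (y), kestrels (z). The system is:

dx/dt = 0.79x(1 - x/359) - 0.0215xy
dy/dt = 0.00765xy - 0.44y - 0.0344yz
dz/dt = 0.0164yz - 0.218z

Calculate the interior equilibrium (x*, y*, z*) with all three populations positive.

From dz/dt = 0: 0.0164y* = 0.218, so y* = 13.3.
From dx/dt = 0: 0.79(1 - x*/359) = 0.0215·13.3, giving x* = 359·(1 - 0.362) = 229.
From dy/dt = 0: 0.00765·229 - 0.44 = 0.0344z*, so z* = 1.31/0.0344 = 38.2.

x* ≈ 229, y* ≈ 13.3, z* ≈ 38.2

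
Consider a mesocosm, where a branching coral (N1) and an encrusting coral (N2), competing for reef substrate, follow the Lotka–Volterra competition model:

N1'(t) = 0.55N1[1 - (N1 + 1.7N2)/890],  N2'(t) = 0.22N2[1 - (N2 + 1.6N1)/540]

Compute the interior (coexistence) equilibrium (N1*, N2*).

Setting both brackets to zero gives the nullclines N1 + 1.7N2 = 890 and 1.6N1 + N2 = 540.
Substituting N2 = 540 - 1.6N1 into the first: N1(1 - 1.7·1.6) = 890 - 1.7·540.
So N1* = -28/-1.72 = 16.3, and then N2* = 540 - 1.6·16.3 = 514.

N1* ≈ 16.3, N2* ≈ 514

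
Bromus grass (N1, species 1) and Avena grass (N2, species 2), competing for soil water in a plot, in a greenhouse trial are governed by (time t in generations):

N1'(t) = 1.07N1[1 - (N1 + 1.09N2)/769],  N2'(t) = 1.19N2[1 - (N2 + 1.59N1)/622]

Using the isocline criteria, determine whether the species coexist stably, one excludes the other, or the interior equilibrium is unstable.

Compare the nullcline intercepts: K1/α12 = 769/1.09 = 706 > K2 = 622; K2/α21 = 622/1.59 = 391 < K1 = 769.
Since the inequalities point opposite ways, species 1 can invade but species 2 cannot.

species 1 excludes species 2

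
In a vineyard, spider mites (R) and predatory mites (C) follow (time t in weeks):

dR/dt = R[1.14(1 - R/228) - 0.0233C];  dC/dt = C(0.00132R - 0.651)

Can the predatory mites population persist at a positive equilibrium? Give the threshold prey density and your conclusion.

Threshold R = 493; K < 493, so no, the predator goes extinct.

The predator equation gives dC/dt > 0 only when R > 0.651/0.00132 = 493.
Without the predator, R → K = 228. Since 228 < 493, the predator cannot invade.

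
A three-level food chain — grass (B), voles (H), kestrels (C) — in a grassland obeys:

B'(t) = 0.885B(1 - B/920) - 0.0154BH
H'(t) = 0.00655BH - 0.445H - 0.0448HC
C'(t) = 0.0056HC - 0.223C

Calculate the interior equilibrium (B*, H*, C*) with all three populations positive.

From dC/dt = 0: 0.0056H* = 0.223, so H* = 39.8.
From dB/dt = 0: 0.885(1 - B*/920) = 0.0154·39.8, giving B* = 920·(1 - 0.693) = 282.
From dH/dt = 0: 0.00655·282 - 0.445 = 0.0448C*, so C* = 1.41/0.0448 = 31.4.

B* ≈ 282, H* ≈ 39.8, C* ≈ 31.4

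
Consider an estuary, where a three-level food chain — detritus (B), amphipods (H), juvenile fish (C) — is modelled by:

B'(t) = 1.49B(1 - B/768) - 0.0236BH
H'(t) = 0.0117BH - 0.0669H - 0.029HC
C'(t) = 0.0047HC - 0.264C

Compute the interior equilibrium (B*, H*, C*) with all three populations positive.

B* ≈ 84.7, H* ≈ 56.2, C* ≈ 31.9

From dC/dt = 0: 0.0047H* = 0.264, so H* = 56.2.
From dB/dt = 0: 1.49(1 - B*/768) = 0.0236·56.2, giving B* = 768·(1 - 0.89) = 84.7.
From dH/dt = 0: 0.0117·84.7 - 0.0669 = 0.029C*, so C* = 0.924/0.029 = 31.9.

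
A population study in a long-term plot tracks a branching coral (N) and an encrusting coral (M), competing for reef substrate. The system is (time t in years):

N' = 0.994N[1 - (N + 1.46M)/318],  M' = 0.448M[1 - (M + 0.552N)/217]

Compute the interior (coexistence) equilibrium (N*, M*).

N* ≈ 6.08, M* ≈ 214

Setting both brackets to zero gives the nullclines N + 1.46M = 318 and 0.552N + M = 217.
Substituting M = 217 - 0.552N into the first: N(1 - 1.46·0.552) = 318 - 1.46·217.
So N* = 1.18/0.194 = 6.08, and then M* = 217 - 0.552·6.08 = 214.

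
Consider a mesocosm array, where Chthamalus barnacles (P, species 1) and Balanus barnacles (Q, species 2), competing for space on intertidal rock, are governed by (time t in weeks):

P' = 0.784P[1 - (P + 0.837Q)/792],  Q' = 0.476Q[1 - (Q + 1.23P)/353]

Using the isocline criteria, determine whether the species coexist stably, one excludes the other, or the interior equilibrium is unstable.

species 1 excludes species 2

Compare the nullcline intercepts: K1/α12 = 792/0.837 = 946 > K2 = 353; K2/α21 = 353/1.23 = 287 < K1 = 792.
Since the inequalities point opposite ways, species 1 can invade but species 2 cannot.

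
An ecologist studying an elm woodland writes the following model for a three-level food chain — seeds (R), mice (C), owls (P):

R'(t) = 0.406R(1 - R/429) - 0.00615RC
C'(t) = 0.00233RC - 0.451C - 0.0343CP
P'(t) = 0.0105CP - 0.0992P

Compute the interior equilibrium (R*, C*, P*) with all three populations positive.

R* ≈ 368, C* ≈ 9.45, P* ≈ 11.8

From dP/dt = 0: 0.0105C* = 0.0992, so C* = 9.45.
From dR/dt = 0: 0.406(1 - R*/429) = 0.00615·9.45, giving R* = 429·(1 - 0.143) = 368.
From dC/dt = 0: 0.00233·368 - 0.451 = 0.0343P*, so P* = 0.406/0.0343 = 11.8.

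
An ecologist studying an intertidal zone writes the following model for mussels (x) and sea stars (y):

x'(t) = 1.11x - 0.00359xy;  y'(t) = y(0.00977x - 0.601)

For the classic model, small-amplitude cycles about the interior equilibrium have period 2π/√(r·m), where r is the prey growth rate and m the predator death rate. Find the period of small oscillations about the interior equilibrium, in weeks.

Here r = 1.11 and m = 0.601, so r·m = 0.667.
ω = √0.667 = 0.817 per week, hence T = 2π/ω ≈ 7.69 weeks.

T ≈ 7.69 weeks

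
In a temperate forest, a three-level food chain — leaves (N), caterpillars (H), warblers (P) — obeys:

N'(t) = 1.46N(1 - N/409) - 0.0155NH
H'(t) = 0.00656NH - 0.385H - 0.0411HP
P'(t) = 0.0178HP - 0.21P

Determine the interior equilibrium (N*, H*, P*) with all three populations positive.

From dP/dt = 0: 0.0178H* = 0.21, so H* = 11.8.
From dN/dt = 0: 1.46(1 - N*/409) = 0.0155·11.8, giving N* = 409·(1 - 0.125) = 358.
From dH/dt = 0: 0.00656·358 - 0.385 = 0.0411P*, so P* = 1.96/0.0411 = 47.7.

N* ≈ 358, H* ≈ 11.8, P* ≈ 47.7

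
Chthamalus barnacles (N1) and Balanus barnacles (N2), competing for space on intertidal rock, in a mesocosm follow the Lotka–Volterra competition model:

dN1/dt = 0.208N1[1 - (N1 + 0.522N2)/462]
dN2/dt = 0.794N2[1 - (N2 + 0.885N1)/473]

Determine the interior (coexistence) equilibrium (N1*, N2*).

Setting both brackets to zero gives the nullclines N1 + 0.522N2 = 462 and 0.885N1 + N2 = 473.
Substituting N2 = 473 - 0.885N1 into the first: N1(1 - 0.522·0.885) = 462 - 0.522·473.
So N1* = 215/0.538 = 400, and then N2* = 473 - 0.885·400 = 119.

N1* ≈ 400, N2* ≈ 119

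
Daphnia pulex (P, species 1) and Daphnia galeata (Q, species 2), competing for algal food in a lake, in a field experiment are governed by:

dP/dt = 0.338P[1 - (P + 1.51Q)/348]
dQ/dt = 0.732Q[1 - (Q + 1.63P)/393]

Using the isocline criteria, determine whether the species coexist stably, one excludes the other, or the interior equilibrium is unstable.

unstable coexistence (outcome depends on initial conditions)

Compare the nullcline intercepts: K1/α12 = 348/1.51 = 230 < K2 = 393; K2/α21 = 393/1.63 = 241 < K1 = 348.
Since both are reversed, neither can invade when rare; the interior point is a saddle.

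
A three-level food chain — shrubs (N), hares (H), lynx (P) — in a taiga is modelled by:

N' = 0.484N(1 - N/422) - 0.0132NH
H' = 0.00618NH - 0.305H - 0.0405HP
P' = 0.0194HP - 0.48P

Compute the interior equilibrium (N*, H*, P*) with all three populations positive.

From dP/dt = 0: 0.0194H* = 0.48, so H* = 24.7.
From dN/dt = 0: 0.484(1 - N*/422) = 0.0132·24.7, giving N* = 422·(1 - 0.675) = 137.
From dH/dt = 0: 0.00618·137 - 0.305 = 0.0405P*, so P* = 0.543/0.0405 = 13.4.

N* ≈ 137, H* ≈ 24.7, P* ≈ 13.4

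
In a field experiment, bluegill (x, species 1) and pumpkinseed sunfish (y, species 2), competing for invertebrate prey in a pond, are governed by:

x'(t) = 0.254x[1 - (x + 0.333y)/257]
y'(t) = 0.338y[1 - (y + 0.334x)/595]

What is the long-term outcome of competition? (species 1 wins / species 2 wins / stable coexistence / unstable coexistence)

Compare the nullcline intercepts: K1/α12 = 257/0.333 = 772 > K2 = 595; K2/α21 = 595/0.334 = 1780 > K1 = 257.
Since both inequalities hold, each species can invade when rare, so the interior equilibrium is stable.

stable coexistence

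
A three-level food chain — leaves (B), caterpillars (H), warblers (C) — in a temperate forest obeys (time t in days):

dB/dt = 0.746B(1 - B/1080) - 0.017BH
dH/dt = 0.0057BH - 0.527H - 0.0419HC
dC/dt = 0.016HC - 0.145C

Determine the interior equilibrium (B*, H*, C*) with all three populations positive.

From dC/dt = 0: 0.016H* = 0.145, so H* = 9.06.
From dB/dt = 0: 0.746(1 - B*/1080) = 0.017·9.06, giving B* = 1080·(1 - 0.207) = 857.
From dH/dt = 0: 0.0057·857 - 0.527 = 0.0419C*, so C* = 4.36/0.0419 = 104.

B* ≈ 857, H* ≈ 9.06, C* ≈ 104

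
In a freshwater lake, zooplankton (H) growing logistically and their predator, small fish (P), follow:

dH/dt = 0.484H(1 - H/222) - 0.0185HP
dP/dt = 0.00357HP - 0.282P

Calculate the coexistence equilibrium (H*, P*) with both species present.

From dP/dt = 0 with P > 0: 0.00357H* = 0.282, so H* = 79.
Substitute into dH/dt = 0: 0.484(1 - 79/222) = 0.0185P*.
The bracket is 0.644, giving P* = 0.312/0.0185 = 16.9.

H* ≈ 79, P* ≈ 16.9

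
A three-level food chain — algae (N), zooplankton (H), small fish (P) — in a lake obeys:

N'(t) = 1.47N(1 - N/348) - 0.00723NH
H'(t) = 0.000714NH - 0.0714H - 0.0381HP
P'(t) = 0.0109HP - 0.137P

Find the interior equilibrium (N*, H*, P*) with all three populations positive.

From dP/dt = 0: 0.0109H* = 0.137, so H* = 12.6.
From dN/dt = 0: 1.47(1 - N*/348) = 0.00723·12.6, giving N* = 348·(1 - 0.0618) = 326.
From dH/dt = 0: 0.000714·326 - 0.0714 = 0.0381P*, so P* = 0.162/0.0381 = 4.24.

N* ≈ 326, H* ≈ 12.6, P* ≈ 4.24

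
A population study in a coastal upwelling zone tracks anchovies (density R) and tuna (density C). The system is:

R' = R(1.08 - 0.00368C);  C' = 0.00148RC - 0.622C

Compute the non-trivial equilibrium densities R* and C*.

Set dC/dt = 0 with C > 0: 0.00148R - 0.622 = 0, so R* = 0.622/0.00148 = 420.
Set dR/dt = 0 with R > 0: 1.08 - 0.00368C = 0, so C* = 1.08/0.00368 = 293.

R* ≈ 420, C* ≈ 293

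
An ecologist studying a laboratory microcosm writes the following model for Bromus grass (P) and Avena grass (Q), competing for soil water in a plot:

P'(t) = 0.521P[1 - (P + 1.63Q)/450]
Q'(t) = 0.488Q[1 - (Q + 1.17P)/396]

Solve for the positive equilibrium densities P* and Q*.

Setting both brackets to zero gives the nullclines P + 1.63Q = 450 and 1.17P + Q = 396.
Substituting Q = 396 - 1.17P into the first: P(1 - 1.63·1.17) = 450 - 1.63·396.
So P* = -195/-0.907 = 215, and then Q* = 396 - 1.17·215 = 144.

P* ≈ 215, Q* ≈ 144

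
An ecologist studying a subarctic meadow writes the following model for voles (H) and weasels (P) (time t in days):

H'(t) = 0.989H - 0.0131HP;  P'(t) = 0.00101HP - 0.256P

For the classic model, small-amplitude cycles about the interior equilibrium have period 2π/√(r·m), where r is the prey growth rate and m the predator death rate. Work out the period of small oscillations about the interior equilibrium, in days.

T ≈ 12.5 days

Here r = 0.989 and m = 0.256, so r·m = 0.253.
ω = √0.253 = 0.503 per day, hence T = 2π/ω ≈ 12.5 days.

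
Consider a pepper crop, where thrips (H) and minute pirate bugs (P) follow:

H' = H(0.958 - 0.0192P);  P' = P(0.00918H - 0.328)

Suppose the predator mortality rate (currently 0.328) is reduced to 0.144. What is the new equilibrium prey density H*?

H* ≈ 15.7

At the interior fixed point, setting dP/dt = 0 with P > 0 fixes H* = (predator death rate)/(HP coefficient) — independent of the other coefficients.
With the change, H* = 0.144/0.00918 = 15.7; it falls from 35.7.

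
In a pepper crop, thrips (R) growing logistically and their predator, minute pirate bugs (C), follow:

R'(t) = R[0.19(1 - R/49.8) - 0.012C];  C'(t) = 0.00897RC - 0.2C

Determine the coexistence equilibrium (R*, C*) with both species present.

From dC/dt = 0 with C > 0: 0.00897R* = 0.2, so R* = 22.3.
Substitute into dR/dt = 0: 0.19(1 - 22.3/49.8) = 0.012C*.
The bracket is 0.552, giving C* = 0.105/0.012 = 8.74.

R* ≈ 22.3, C* ≈ 8.74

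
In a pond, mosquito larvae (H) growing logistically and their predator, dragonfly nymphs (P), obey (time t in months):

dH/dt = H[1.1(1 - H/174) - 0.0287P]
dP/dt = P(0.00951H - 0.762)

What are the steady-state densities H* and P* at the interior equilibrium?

H* ≈ 80.1, P* ≈ 20.7

From dP/dt = 0 with P > 0: 0.00951H* = 0.762, so H* = 80.1.
Substitute into dH/dt = 0: 1.1(1 - 80.1/174) = 0.0287P*.
The bracket is 0.54, giving P* = 0.593/0.0287 = 20.7.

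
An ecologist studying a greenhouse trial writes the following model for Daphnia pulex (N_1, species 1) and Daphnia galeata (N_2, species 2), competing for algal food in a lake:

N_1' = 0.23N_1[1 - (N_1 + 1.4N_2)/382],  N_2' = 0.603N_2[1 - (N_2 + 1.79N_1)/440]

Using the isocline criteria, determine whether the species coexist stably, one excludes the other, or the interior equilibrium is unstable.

unstable coexistence (outcome depends on initial conditions)

Compare the nullcline intercepts: K1/α12 = 382/1.4 = 273 < K2 = 440; K2/α21 = 440/1.79 = 246 < K1 = 382.
Since both are reversed, neither can invade when rare; the interior point is a saddle.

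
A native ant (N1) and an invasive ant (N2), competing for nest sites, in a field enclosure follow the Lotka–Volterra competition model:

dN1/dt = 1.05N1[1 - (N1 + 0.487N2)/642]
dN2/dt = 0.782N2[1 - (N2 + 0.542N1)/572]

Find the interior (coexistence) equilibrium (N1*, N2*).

Setting both brackets to zero gives the nullclines N1 + 0.487N2 = 642 and 0.542N1 + N2 = 572.
Substituting N2 = 572 - 0.542N1 into the first: N1(1 - 0.487·0.542) = 642 - 0.487·572.
So N1* = 363/0.736 = 494, and then N2* = 572 - 0.542·494 = 304.

N1* ≈ 494, N2* ≈ 304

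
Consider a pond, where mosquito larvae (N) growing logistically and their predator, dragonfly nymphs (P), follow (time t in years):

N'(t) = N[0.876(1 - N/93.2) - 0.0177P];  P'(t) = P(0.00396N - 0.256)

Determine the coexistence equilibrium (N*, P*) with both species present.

N* ≈ 64.6, P* ≈ 15.2

From dP/dt = 0 with P > 0: 0.00396N* = 0.256, so N* = 64.6.
Substitute into dN/dt = 0: 0.876(1 - 64.6/93.2) = 0.0177P*.
The bracket is 0.306, giving P* = 0.268/0.0177 = 15.2.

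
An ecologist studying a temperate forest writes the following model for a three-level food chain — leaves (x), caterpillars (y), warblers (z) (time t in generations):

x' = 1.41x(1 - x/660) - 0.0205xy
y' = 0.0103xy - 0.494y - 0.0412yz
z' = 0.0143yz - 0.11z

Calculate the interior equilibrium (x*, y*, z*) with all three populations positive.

From dz/dt = 0: 0.0143y* = 0.11, so y* = 7.69.
From dx/dt = 0: 1.41(1 - x*/660) = 0.0205·7.69, giving x* = 660·(1 - 0.112) = 586.
From dy/dt = 0: 0.0103·586 - 0.494 = 0.0412z*, so z* = 5.54/0.0412 = 135.

x* ≈ 586, y* ≈ 7.69, z* ≈ 135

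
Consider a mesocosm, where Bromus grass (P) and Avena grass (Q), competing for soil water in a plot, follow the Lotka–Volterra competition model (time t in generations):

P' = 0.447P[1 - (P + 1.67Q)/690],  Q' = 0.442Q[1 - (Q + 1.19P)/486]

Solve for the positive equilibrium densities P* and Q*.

P* ≈ 123, Q* ≈ 339

Setting both brackets to zero gives the nullclines P + 1.67Q = 690 and 1.19P + Q = 486.
Substituting Q = 486 - 1.19P into the first: P(1 - 1.67·1.19) = 690 - 1.67·486.
So P* = -122/-0.987 = 123, and then Q* = 486 - 1.19·123 = 339.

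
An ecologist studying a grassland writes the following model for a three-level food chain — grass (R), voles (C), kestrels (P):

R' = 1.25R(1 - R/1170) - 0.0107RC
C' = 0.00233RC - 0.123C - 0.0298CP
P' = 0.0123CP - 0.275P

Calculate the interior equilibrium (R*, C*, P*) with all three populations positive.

From dP/dt = 0: 0.0123C* = 0.275, so C* = 22.4.
From dR/dt = 0: 1.25(1 - R*/1170) = 0.0107·22.4, giving R* = 1170·(1 - 0.191) = 946.
From dC/dt = 0: 0.00233·946 - 0.123 = 0.0298P*, so P* = 2.08/0.0298 = 69.8.

R* ≈ 946, C* ≈ 22.4, P* ≈ 69.8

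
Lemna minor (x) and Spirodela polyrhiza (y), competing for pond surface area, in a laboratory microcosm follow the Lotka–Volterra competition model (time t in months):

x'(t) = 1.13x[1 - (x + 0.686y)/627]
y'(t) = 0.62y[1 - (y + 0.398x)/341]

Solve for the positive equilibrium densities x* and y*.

Setting both brackets to zero gives the nullclines x + 0.686y = 627 and 0.398x + y = 341.
Substituting y = 341 - 0.398x into the first: x(1 - 0.686·0.398) = 627 - 0.686·341.
So x* = 393/0.727 = 541, and then y* = 341 - 0.398·541 = 126.

x* ≈ 541, y* ≈ 126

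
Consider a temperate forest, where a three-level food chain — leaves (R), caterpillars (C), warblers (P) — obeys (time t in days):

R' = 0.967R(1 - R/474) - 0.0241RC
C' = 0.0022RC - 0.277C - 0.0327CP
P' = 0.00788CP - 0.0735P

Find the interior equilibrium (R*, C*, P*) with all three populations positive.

R* ≈ 364, C* ≈ 9.33, P* ≈ 16

From dP/dt = 0: 0.00788C* = 0.0735, so C* = 9.33.
From dR/dt = 0: 0.967(1 - R*/474) = 0.0241·9.33, giving R* = 474·(1 - 0.232) = 364.
From dC/dt = 0: 0.0022·364 - 0.277 = 0.0327P*, so P* = 0.523/0.0327 = 16.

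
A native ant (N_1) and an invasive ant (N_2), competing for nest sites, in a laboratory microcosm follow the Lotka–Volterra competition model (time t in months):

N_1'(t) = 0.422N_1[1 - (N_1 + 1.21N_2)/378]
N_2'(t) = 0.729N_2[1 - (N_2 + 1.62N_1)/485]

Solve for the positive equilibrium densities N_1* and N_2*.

N_1* ≈ 218, N_2* ≈ 133

Setting both brackets to zero gives the nullclines N_1 + 1.21N_2 = 378 and 1.62N_1 + N_2 = 485.
Substituting N_2 = 485 - 1.62N_1 into the first: N_1(1 - 1.21·1.62) = 378 - 1.21·485.
So N_1* = -209/-0.96 = 218, and then N_2* = 485 - 1.62·218 = 133.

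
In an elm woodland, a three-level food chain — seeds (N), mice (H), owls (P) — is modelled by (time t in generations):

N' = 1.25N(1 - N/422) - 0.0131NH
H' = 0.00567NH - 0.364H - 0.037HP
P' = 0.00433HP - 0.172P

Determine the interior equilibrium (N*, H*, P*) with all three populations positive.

N* ≈ 246, H* ≈ 39.7, P* ≈ 27.9

From dP/dt = 0: 0.00433H* = 0.172, so H* = 39.7.
From dN/dt = 0: 1.25(1 - N*/422) = 0.0131·39.7, giving N* = 422·(1 - 0.416) = 246.
From dH/dt = 0: 0.00567·246 - 0.364 = 0.037P*, so P* = 1.03/0.037 = 27.9.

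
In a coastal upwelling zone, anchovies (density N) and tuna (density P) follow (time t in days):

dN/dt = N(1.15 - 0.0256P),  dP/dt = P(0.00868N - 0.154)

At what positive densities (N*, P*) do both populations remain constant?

N* ≈ 17.7, P* ≈ 44.9

Set dP/dt = 0 with P > 0: 0.00868N - 0.154 = 0, so N* = 0.154/0.00868 = 17.7.
Set dN/dt = 0 with N > 0: 1.15 - 0.0256P = 0, so P* = 1.15/0.0256 = 44.9.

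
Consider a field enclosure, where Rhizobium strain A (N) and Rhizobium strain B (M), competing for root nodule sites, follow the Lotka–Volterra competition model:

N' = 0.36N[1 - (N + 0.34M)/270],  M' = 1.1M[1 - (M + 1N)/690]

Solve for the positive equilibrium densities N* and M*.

N* ≈ 53.6, M* ≈ 636

Setting both brackets to zero gives the nullclines N + 0.34M = 270 and 1N + M = 690.
Substituting M = 690 - 1N into the first: N(1 - 0.34·1) = 270 - 0.34·690.
So N* = 35.4/0.66 = 53.6, and then M* = 690 - 1·53.6 = 636.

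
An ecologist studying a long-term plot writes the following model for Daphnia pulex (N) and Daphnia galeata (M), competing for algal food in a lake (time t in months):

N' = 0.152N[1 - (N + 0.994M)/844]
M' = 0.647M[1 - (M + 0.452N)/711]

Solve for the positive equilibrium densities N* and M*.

Setting both brackets to zero gives the nullclines N + 0.994M = 844 and 0.452N + M = 711.
Substituting M = 711 - 0.452N into the first: N(1 - 0.994·0.452) = 844 - 0.994·711.
So N* = 137/0.551 = 249, and then M* = 711 - 0.452·249 = 598.

N* ≈ 249, M* ≈ 598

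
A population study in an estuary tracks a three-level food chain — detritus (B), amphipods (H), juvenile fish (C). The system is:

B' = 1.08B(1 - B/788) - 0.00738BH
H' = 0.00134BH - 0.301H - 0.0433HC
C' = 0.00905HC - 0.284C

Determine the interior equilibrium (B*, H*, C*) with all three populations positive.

B* ≈ 619, H* ≈ 31.4, C* ≈ 12.2

From dC/dt = 0: 0.00905H* = 0.284, so H* = 31.4.
From dB/dt = 0: 1.08(1 - B*/788) = 0.00738·31.4, giving B* = 788·(1 - 0.214) = 619.
From dH/dt = 0: 0.00134·619 - 0.301 = 0.0433C*, so C* = 0.528/0.0433 = 12.2.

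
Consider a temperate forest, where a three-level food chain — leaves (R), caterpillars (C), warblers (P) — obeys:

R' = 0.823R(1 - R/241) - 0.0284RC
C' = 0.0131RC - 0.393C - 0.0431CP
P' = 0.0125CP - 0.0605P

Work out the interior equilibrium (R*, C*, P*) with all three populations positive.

R* ≈ 201, C* ≈ 4.84, P* ≈ 51.9

From dP/dt = 0: 0.0125C* = 0.0605, so C* = 4.84.
From dR/dt = 0: 0.823(1 - R*/241) = 0.0284·4.84, giving R* = 241·(1 - 0.167) = 201.
From dC/dt = 0: 0.0131·201 - 0.393 = 0.0431P*, so P* = 2.24/0.0431 = 51.9.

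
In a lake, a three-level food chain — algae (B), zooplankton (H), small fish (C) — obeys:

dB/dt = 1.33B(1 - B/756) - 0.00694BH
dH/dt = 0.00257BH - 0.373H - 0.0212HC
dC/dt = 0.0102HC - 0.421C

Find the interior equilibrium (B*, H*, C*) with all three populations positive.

From dC/dt = 0: 0.0102H* = 0.421, so H* = 41.3.
From dB/dt = 0: 1.33(1 - B*/756) = 0.00694·41.3, giving B* = 756·(1 - 0.215) = 593.
From dH/dt = 0: 0.00257·593 - 0.373 = 0.0212C*, so C* = 1.15/0.0212 = 54.3.

B* ≈ 593, H* ≈ 41.3, C* ≈ 54.3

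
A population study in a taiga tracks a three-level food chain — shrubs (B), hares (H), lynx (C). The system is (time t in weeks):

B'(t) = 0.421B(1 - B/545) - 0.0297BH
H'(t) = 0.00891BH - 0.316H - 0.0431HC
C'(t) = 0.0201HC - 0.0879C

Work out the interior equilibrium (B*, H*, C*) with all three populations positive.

B* ≈ 377, H* ≈ 4.37, C* ≈ 70.6

From dC/dt = 0: 0.0201H* = 0.0879, so H* = 4.37.
From dB/dt = 0: 0.421(1 - B*/545) = 0.0297·4.37, giving B* = 545·(1 - 0.309) = 377.
From dH/dt = 0: 0.00891·377 - 0.316 = 0.0431C*, so C* = 3.04/0.0431 = 70.6.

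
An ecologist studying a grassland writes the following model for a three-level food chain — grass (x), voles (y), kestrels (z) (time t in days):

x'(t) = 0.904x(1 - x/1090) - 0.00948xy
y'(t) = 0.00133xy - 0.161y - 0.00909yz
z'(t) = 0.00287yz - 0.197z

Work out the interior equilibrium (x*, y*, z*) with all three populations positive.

x* ≈ 305, y* ≈ 68.6, z* ≈ 27

From dz/dt = 0: 0.00287y* = 0.197, so y* = 68.6.
From dx/dt = 0: 0.904(1 - x*/1090) = 0.00948·68.6, giving x* = 1090·(1 - 0.72) = 305.
From dy/dt = 0: 0.00133·305 - 0.161 = 0.00909z*, so z* = 0.245/0.00909 = 27.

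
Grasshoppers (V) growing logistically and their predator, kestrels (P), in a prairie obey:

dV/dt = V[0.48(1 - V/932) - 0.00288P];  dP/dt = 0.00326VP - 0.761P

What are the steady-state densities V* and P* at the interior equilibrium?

From dP/dt = 0 with P > 0: 0.00326V* = 0.761, so V* = 233.
Substitute into dV/dt = 0: 0.48(1 - 233/932) = 0.00288P*.
The bracket is 0.75, giving P* = 0.36/0.00288 = 125.

V* ≈ 233, P* ≈ 125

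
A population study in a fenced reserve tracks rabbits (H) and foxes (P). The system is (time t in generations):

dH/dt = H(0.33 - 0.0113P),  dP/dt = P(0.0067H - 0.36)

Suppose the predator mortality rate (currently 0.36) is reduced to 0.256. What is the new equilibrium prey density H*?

H* ≈ 38.2

At the interior fixed point, setting dP/dt = 0 with P > 0 fixes H* = (predator death rate)/(HP coefficient) — independent of the other coefficients.
With the change, H* = 0.256/0.0067 = 38.2; it falls from 53.7.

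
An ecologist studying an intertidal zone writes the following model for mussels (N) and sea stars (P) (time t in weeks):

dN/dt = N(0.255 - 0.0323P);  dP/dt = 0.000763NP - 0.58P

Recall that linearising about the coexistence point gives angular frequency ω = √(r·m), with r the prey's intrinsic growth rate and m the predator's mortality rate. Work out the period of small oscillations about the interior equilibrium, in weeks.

Here r = 0.255 and m = 0.58, so r·m = 0.148.
ω = √0.148 = 0.385 per week, hence T = 2π/ω ≈ 16.3 weeks.

T ≈ 16.3 weeks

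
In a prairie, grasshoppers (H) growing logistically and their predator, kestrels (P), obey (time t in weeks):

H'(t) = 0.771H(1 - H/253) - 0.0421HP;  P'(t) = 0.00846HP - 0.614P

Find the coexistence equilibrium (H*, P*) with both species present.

From dP/dt = 0 with P > 0: 0.00846H* = 0.614, so H* = 72.6.
Substitute into dH/dt = 0: 0.771(1 - 72.6/253) = 0.0421P*.
The bracket is 0.713, giving P* = 0.55/0.0421 = 13.1.

H* ≈ 72.6, P* ≈ 13.1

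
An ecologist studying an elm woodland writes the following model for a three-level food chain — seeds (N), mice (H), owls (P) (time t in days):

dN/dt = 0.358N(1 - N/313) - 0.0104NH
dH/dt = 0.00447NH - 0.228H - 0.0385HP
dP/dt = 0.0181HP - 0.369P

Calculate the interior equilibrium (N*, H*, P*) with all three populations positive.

From dP/dt = 0: 0.0181H* = 0.369, so H* = 20.4.
From dN/dt = 0: 0.358(1 - N*/313) = 0.0104·20.4, giving N* = 313·(1 - 0.592) = 128.
From dH/dt = 0: 0.00447·128 - 0.228 = 0.0385P*, so P* = 0.343/0.0385 = 8.9.

N* ≈ 128, H* ≈ 20.4, P* ≈ 8.9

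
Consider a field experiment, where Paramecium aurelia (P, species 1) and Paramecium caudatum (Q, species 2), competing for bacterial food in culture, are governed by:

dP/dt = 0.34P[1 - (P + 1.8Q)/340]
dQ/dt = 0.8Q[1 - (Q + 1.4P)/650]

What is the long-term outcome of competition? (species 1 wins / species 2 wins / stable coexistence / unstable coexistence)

species 2 excludes species 1

Compare the nullcline intercepts: K1/α12 = 340/1.8 = 189 < K2 = 650; K2/α21 = 650/1.4 = 464 > K1 = 340.
Since the inequalities point opposite ways, species 2 can invade but species 1 cannot.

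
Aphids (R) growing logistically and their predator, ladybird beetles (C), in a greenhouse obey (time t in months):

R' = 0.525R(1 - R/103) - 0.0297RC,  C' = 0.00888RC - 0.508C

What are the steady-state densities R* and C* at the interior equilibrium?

From dC/dt = 0 with C > 0: 0.00888R* = 0.508, so R* = 57.2.
Substitute into dR/dt = 0: 0.525(1 - 57.2/103) = 0.0297C*.
The bracket is 0.445, giving C* = 0.233/0.0297 = 7.86.

R* ≈ 57.2, C* ≈ 7.86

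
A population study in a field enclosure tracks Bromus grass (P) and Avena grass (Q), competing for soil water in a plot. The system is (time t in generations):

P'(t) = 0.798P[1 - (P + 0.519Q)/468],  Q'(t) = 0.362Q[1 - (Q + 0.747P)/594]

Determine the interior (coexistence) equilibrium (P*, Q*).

P* ≈ 261, Q* ≈ 399

Setting both brackets to zero gives the nullclines P + 0.519Q = 468 and 0.747P + Q = 594.
Substituting Q = 594 - 0.747P into the first: P(1 - 0.519·0.747) = 468 - 0.519·594.
So P* = 160/0.612 = 261, and then Q* = 594 - 0.747·261 = 399.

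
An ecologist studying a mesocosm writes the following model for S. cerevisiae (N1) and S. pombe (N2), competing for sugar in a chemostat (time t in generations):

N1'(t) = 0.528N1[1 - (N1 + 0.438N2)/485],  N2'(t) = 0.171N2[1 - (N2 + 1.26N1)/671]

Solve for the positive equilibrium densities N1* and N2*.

Setting both brackets to zero gives the nullclines N1 + 0.438N2 = 485 and 1.26N1 + N2 = 671.
Substituting N2 = 671 - 1.26N1 into the first: N1(1 - 0.438·1.26) = 485 - 0.438·671.
So N1* = 191/0.448 = 426, and then N2* = 671 - 1.26·426 = 134.

N1* ≈ 426, N2* ≈ 134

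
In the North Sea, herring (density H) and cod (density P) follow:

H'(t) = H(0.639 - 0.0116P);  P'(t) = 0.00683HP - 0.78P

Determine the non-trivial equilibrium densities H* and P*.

H* ≈ 114, P* ≈ 55.1

Set dP/dt = 0 with P > 0: 0.00683H - 0.78 = 0, so H* = 0.78/0.00683 = 114.
Set dH/dt = 0 with H > 0: 0.639 - 0.0116P = 0, so P* = 0.639/0.0116 = 55.1.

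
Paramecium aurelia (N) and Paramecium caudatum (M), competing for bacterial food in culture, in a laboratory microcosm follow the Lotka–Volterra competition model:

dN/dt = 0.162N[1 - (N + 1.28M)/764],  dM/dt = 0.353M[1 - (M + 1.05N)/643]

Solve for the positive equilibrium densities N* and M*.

Setting both brackets to zero gives the nullclines N + 1.28M = 764 and 1.05N + M = 643.
Substituting M = 643 - 1.05N into the first: N(1 - 1.28·1.05) = 764 - 1.28·643.
So N* = -59/-0.344 = 172, and then M* = 643 - 1.05·172 = 463.

N* ≈ 172, M* ≈ 463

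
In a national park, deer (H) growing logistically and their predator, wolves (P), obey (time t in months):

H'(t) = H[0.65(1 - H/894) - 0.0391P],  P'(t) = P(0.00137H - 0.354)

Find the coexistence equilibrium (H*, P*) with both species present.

H* ≈ 258, P* ≈ 11.8

From dP/dt = 0 with P > 0: 0.00137H* = 0.354, so H* = 258.
Substitute into dH/dt = 0: 0.65(1 - 258/894) = 0.0391P*.
The bracket is 0.711, giving P* = 0.462/0.0391 = 11.8.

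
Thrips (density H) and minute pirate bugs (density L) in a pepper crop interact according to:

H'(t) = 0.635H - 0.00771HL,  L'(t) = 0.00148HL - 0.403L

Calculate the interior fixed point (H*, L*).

Set dL/dt = 0 with L > 0: 0.00148H - 0.403 = 0, so H* = 0.403/0.00148 = 272.
Set dH/dt = 0 with H > 0: 0.635 - 0.00771L = 0, so L* = 0.635/0.00771 = 82.4.

H* ≈ 272, L* ≈ 82.4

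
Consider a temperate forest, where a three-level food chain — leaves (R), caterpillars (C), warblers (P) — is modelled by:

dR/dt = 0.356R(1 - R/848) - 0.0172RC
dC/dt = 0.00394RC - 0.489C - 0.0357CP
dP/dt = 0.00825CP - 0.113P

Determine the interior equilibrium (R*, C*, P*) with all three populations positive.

R* ≈ 287, C* ≈ 13.7, P* ≈ 18

From dP/dt = 0: 0.00825C* = 0.113, so C* = 13.7.
From dR/dt = 0: 0.356(1 - R*/848) = 0.0172·13.7, giving R* = 848·(1 - 0.662) = 287.
From dC/dt = 0: 0.00394·287 - 0.489 = 0.0357P*, so P* = 0.641/0.0357 = 18.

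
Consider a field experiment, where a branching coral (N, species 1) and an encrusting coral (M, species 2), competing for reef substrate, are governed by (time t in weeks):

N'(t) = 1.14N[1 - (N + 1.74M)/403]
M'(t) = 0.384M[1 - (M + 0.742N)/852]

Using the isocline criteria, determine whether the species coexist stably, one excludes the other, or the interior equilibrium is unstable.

species 2 excludes species 1

Compare the nullcline intercepts: K1/α12 = 403/1.74 = 232 < K2 = 852; K2/α21 = 852/0.742 = 1150 > K1 = 403.
Since the inequalities point opposite ways, species 2 can invade but species 1 cannot.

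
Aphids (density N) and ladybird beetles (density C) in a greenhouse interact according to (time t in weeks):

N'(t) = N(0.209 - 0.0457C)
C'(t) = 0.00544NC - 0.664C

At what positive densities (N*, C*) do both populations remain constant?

Set dC/dt = 0 with C > 0: 0.00544N - 0.664 = 0, so N* = 0.664/0.00544 = 122.
Set dN/dt = 0 with N > 0: 0.209 - 0.0457C = 0, so C* = 0.209/0.0457 = 4.57.

N* ≈ 122, C* ≈ 4.57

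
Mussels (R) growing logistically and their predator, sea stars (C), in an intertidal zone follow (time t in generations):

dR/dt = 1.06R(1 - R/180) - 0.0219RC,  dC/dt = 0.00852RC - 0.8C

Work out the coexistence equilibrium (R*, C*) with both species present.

From dC/dt = 0 with C > 0: 0.00852R* = 0.8, so R* = 93.9.
Substitute into dR/dt = 0: 1.06(1 - 93.9/180) = 0.0219C*.
The bracket is 0.478, giving C* = 0.507/0.0219 = 23.2.

R* ≈ 93.9, C* ≈ 23.2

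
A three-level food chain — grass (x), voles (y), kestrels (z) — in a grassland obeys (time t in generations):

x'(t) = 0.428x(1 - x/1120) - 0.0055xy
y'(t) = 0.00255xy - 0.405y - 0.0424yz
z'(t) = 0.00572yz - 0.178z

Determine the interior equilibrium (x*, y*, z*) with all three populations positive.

From dz/dt = 0: 0.00572y* = 0.178, so y* = 31.1.
From dx/dt = 0: 0.428(1 - x*/1120) = 0.0055·31.1, giving x* = 1120·(1 - 0.4) = 672.
From dy/dt = 0: 0.00255·672 - 0.405 = 0.0424z*, so z* = 1.31/0.0424 = 30.9.

x* ≈ 672, y* ≈ 31.1, z* ≈ 30.9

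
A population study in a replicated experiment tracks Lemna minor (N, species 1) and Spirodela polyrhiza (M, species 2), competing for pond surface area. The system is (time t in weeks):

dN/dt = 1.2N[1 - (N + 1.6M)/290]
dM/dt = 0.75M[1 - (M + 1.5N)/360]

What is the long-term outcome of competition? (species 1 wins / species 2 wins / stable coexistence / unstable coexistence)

Compare the nullcline intercepts: K1/α12 = 290/1.6 = 181 < K2 = 360; K2/α21 = 360/1.5 = 240 < K1 = 290.
Since both are reversed, neither can invade when rare; the interior point is a saddle.

unstable coexistence (outcome depends on initial conditions)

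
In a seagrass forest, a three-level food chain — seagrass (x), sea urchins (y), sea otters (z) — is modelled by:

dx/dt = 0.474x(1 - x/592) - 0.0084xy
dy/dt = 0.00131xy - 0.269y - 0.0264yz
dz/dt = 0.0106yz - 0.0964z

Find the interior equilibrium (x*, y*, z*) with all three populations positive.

From dz/dt = 0: 0.0106y* = 0.0964, so y* = 9.09.
From dx/dt = 0: 0.474(1 - x*/592) = 0.0084·9.09, giving x* = 592·(1 - 0.161) = 497.
From dy/dt = 0: 0.00131·497 - 0.269 = 0.0264z*, so z* = 0.382/0.0264 = 14.5.

x* ≈ 497, y* ≈ 9.09, z* ≈ 14.5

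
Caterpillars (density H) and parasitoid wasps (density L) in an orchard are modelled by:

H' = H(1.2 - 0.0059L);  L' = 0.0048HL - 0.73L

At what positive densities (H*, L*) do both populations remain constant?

Set dL/dt = 0 with L > 0: 0.0048H - 0.73 = 0, so H* = 0.73/0.0048 = 152.
Set dH/dt = 0 with H > 0: 1.2 - 0.0059L = 0, so L* = 1.2/0.0059 = 203.

H* ≈ 152, L* ≈ 203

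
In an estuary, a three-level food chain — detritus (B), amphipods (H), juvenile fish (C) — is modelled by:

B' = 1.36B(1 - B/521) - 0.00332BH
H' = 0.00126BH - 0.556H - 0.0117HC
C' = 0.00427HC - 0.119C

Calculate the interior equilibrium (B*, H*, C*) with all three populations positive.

From dC/dt = 0: 0.00427H* = 0.119, so H* = 27.9.
From dB/dt = 0: 1.36(1 - B*/521) = 0.00332·27.9, giving B* = 521·(1 - 0.068) = 486.
From dH/dt = 0: 0.00126·486 - 0.556 = 0.0117C*, so C* = 0.0558/0.0117 = 4.77.

B* ≈ 486, H* ≈ 27.9, C* ≈ 4.77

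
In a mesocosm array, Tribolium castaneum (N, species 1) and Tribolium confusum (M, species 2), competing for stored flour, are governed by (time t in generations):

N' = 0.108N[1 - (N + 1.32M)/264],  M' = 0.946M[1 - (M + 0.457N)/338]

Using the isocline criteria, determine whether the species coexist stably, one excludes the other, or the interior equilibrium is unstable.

Compare the nullcline intercepts: K1/α12 = 264/1.32 = 200 < K2 = 338; K2/α21 = 338/0.457 = 740 > K1 = 264.
Since the inequalities point opposite ways, species 2 can invade but species 1 cannot.

species 2 excludes species 1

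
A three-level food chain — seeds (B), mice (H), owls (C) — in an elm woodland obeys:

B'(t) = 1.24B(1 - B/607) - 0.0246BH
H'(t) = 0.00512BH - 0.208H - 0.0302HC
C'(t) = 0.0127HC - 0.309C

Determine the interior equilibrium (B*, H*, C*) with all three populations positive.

From dC/dt = 0: 0.0127H* = 0.309, so H* = 24.3.
From dB/dt = 0: 1.24(1 - B*/607) = 0.0246·24.3, giving B* = 607·(1 - 0.483) = 314.
From dH/dt = 0: 0.00512·314 - 0.208 = 0.0302C*, so C* = 1.4/0.0302 = 46.3.

B* ≈ 314, H* ≈ 24.3, C* ≈ 46.3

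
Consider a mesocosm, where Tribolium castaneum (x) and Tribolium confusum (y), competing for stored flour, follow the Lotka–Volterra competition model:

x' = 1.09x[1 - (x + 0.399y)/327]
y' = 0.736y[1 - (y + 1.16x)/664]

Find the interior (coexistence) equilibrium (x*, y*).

Setting both brackets to zero gives the nullclines x + 0.399y = 327 and 1.16x + y = 664.
Substituting y = 664 - 1.16x into the first: x(1 - 0.399·1.16) = 327 - 0.399·664.
So x* = 62.1/0.537 = 116, and then y* = 664 - 1.16·116 = 530.

x* ≈ 116, y* ≈ 530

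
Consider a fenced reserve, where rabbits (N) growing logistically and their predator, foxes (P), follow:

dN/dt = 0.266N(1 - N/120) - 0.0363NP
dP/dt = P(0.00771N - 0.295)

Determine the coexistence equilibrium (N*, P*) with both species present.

From dP/dt = 0 with P > 0: 0.00771N* = 0.295, so N* = 38.3.
Substitute into dN/dt = 0: 0.266(1 - 38.3/120) = 0.0363P*.
The bracket is 0.681, giving P* = 0.181/0.0363 = 4.99.

N* ≈ 38.3, P* ≈ 4.99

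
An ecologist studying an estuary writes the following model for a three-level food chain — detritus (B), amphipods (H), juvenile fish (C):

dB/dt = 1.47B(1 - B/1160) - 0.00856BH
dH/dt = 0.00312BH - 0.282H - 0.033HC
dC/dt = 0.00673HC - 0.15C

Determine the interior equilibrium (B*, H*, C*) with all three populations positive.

From dC/dt = 0: 0.00673H* = 0.15, so H* = 22.3.
From dB/dt = 0: 1.47(1 - B*/1160) = 0.00856·22.3, giving B* = 1160·(1 - 0.13) = 1010.
From dH/dt = 0: 0.00312·1010 - 0.282 = 0.033C*, so C* = 2.87/0.033 = 86.9.

B* ≈ 1010, H* ≈ 22.3, C* ≈ 86.9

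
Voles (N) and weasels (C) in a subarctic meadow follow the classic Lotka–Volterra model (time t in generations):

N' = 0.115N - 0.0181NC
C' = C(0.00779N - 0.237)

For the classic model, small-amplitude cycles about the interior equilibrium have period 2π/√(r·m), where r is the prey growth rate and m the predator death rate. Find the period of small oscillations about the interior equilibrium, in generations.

T ≈ 38.1 generations

Here r = 0.115 and m = 0.237, so r·m = 0.0273.
ω = √0.0273 = 0.165 per generation, hence T = 2π/ω ≈ 38.1 generations.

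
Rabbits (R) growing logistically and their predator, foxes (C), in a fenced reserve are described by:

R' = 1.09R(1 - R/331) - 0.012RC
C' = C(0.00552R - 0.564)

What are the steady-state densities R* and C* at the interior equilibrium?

R* ≈ 102, C* ≈ 62.8

From dC/dt = 0 with C > 0: 0.00552R* = 0.564, so R* = 102.
Substitute into dR/dt = 0: 1.09(1 - 102/331) = 0.012C*.
The bracket is 0.691, giving C* = 0.754/0.012 = 62.8.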